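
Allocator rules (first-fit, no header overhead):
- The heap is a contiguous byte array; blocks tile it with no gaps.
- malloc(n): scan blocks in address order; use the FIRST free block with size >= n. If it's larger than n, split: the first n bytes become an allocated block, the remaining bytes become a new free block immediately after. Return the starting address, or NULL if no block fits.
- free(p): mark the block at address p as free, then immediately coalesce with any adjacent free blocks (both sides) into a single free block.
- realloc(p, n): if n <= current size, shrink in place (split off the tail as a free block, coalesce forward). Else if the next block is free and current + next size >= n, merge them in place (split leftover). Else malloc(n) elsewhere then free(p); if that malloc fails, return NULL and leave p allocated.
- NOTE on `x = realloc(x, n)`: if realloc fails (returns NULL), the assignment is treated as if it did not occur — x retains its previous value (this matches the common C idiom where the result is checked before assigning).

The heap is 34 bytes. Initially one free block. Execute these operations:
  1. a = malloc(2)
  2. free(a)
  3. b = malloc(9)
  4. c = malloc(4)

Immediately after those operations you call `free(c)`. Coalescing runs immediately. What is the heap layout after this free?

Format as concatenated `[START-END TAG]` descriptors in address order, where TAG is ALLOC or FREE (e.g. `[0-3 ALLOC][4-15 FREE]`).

Op 1: a = malloc(2) -> a = 0; heap: [0-1 ALLOC][2-33 FREE]
Op 2: free(a) -> (freed a); heap: [0-33 FREE]
Op 3: b = malloc(9) -> b = 0; heap: [0-8 ALLOC][9-33 FREE]
Op 4: c = malloc(4) -> c = 9; heap: [0-8 ALLOC][9-12 ALLOC][13-33 FREE]
free(c): c = 9 -> block [9-12 ALLOC]; mark free, coalesce with adjacent free neighbors -> [0-8 ALLOC][9-33 FREE]

Answer: [0-8 ALLOC][9-33 FREE]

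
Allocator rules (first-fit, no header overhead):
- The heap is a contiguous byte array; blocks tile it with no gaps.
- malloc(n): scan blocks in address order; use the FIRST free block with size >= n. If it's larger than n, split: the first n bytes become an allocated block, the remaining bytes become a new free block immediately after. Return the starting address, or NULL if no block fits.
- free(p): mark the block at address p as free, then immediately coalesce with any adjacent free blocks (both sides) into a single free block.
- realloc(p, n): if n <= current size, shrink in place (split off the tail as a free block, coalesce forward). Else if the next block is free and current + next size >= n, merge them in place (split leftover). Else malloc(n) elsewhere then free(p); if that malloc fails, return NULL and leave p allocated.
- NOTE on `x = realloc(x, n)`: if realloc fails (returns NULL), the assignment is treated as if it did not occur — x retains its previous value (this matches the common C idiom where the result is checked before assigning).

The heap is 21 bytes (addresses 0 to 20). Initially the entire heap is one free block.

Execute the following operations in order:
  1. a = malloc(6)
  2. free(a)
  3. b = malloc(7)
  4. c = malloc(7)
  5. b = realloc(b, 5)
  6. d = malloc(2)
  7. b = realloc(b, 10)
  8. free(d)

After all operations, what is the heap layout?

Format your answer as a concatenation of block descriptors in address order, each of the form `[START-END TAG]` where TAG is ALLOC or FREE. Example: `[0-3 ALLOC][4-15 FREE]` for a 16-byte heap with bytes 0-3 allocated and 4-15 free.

Answer: [0-4 ALLOC][5-6 FREE][7-13 ALLOC][14-20 FREE]

Derivation:
Op 1: a = malloc(6) -> a = 0; heap: [0-5 ALLOC][6-20 FREE]
Op 2: free(a) -> (freed a); heap: [0-20 FREE]
Op 3: b = malloc(7) -> b = 0; heap: [0-6 ALLOC][7-20 FREE]
Op 4: c = malloc(7) -> c = 7; heap: [0-6 ALLOC][7-13 ALLOC][14-20 FREE]
Op 5: b = realloc(b, 5) -> b = 0; heap: [0-4 ALLOC][5-6 FREE][7-13 ALLOC][14-20 FREE]
Op 6: d = malloc(2) -> d = 5; heap: [0-4 ALLOC][5-6 ALLOC][7-13 ALLOC][14-20 FREE]
Op 7: b = realloc(b, 10) -> NULL (b unchanged); heap: [0-4 ALLOC][5-6 ALLOC][7-13 ALLOC][14-20 FREE]
Op 8: free(d) -> (freed d); heap: [0-4 ALLOC][5-6 FREE][7-13 ALLOC][14-20 FREE]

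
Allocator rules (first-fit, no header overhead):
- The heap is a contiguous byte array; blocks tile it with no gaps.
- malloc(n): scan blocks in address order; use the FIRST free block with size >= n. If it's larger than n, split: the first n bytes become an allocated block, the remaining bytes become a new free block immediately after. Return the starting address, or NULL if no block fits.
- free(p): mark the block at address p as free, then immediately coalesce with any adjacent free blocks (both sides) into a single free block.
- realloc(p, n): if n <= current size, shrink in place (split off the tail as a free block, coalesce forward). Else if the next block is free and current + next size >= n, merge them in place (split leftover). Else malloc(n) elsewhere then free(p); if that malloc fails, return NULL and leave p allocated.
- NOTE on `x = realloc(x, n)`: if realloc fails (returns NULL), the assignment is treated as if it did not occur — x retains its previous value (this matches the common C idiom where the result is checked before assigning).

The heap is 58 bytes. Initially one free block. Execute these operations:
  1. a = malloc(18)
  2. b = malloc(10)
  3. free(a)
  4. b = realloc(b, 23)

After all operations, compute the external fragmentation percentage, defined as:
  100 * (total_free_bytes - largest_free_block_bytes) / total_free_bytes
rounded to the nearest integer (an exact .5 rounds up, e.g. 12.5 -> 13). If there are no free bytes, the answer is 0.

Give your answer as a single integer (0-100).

Op 1: a = malloc(18) -> a = 0; heap: [0-17 ALLOC][18-57 FREE]
Op 2: b = malloc(10) -> b = 18; heap: [0-17 ALLOC][18-27 ALLOC][28-57 FREE]
Op 3: free(a) -> (freed a); heap: [0-17 FREE][18-27 ALLOC][28-57 FREE]
Op 4: b = realloc(b, 23) -> b = 18; heap: [0-17 FREE][18-40 ALLOC][41-57 FREE]
Free blocks: [18 17] total_free=35 largest=18 -> 100*(35-18)/35 = 1700/35 ≈ 48.571 -> rounds to 49

Answer: 49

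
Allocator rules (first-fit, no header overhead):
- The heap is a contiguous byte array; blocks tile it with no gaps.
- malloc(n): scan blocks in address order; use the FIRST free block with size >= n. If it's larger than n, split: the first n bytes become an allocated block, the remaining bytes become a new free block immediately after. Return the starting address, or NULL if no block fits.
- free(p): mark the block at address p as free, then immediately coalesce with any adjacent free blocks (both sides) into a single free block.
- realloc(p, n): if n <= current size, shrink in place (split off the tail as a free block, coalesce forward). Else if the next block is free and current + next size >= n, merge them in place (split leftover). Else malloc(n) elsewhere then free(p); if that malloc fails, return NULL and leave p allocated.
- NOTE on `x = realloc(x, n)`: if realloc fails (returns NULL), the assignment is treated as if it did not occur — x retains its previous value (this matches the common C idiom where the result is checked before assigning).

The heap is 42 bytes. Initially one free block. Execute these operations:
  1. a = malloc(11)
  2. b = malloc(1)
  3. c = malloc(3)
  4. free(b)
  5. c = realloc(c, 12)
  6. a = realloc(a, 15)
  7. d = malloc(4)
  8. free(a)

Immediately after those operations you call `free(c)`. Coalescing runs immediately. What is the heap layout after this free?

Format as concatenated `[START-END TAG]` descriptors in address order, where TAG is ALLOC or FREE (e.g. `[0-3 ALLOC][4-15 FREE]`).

Op 1: a = malloc(11) -> a = 0; heap: [0-10 ALLOC][11-41 FREE]
Op 2: b = malloc(1) -> b = 11; heap: [0-10 ALLOC][11-11 ALLOC][12-41 FREE]
Op 3: c = malloc(3) -> c = 12; heap: [0-10 ALLOC][11-11 ALLOC][12-14 ALLOC][15-41 FREE]
Op 4: free(b) -> (freed b); heap: [0-10 ALLOC][11-11 FREE][12-14 ALLOC][15-41 FREE]
Op 5: c = realloc(c, 12) -> c = 12; heap: [0-10 ALLOC][11-11 FREE][12-23 ALLOC][24-41 FREE]
Op 6: a = realloc(a, 15) -> a = 24; heap: [0-11 FREE][12-23 ALLOC][24-38 ALLOC][39-41 FREE]
Op 7: d = malloc(4) -> d = 0; heap: [0-3 ALLOC][4-11 FREE][12-23 ALLOC][24-38 ALLOC][39-41 FREE]
Op 8: free(a) -> (freed a); heap: [0-3 ALLOC][4-11 FREE][12-23 ALLOC][24-41 FREE]
free(c): c = 12 -> block [12-23 ALLOC]; mark free, coalesce with adjacent free neighbors -> [0-3 ALLOC][4-41 FREE]

Answer: [0-3 ALLOC][4-41 FREE]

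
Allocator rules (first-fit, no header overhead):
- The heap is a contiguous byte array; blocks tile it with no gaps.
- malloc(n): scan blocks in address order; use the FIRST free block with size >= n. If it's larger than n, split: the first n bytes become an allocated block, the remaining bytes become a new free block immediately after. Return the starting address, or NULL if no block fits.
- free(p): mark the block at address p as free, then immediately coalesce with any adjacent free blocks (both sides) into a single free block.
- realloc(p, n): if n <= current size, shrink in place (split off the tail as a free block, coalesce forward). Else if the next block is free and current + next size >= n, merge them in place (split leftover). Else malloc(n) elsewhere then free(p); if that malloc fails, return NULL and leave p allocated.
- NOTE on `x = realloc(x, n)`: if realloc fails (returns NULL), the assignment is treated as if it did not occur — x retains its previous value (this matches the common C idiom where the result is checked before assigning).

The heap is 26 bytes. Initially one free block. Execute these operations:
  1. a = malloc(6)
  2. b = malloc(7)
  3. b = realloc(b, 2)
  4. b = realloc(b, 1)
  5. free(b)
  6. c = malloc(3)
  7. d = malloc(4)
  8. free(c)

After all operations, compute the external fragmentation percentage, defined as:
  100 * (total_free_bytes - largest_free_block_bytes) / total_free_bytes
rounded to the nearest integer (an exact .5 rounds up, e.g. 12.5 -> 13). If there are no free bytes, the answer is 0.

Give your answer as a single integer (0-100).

Op 1: a = malloc(6) -> a = 0; heap: [0-5 ALLOC][6-25 FREE]
Op 2: b = malloc(7) -> b = 6; heap: [0-5 ALLOC][6-12 ALLOC][13-25 FREE]
Op 3: b = realloc(b, 2) -> b = 6; heap: [0-5 ALLOC][6-7 ALLOC][8-25 FREE]
Op 4: b = realloc(b, 1) -> b = 6; heap: [0-5 ALLOC][6-6 ALLOC][7-25 FREE]
Op 5: free(b) -> (freed b); heap: [0-5 ALLOC][6-25 FREE]
Op 6: c = malloc(3) -> c = 6; heap: [0-5 ALLOC][6-8 ALLOC][9-25 FREE]
Op 7: d = malloc(4) -> d = 9; heap: [0-5 ALLOC][6-8 ALLOC][9-12 ALLOC][13-25 FREE]
Op 8: free(c) -> (freed c); heap: [0-5 ALLOC][6-8 FREE][9-12 ALLOC][13-25 FREE]
Free blocks: [3 13] total_free=16 largest=13 -> 100*(16-13)/16 = 300/16 = 18.75 -> rounds to 19

Answer: 19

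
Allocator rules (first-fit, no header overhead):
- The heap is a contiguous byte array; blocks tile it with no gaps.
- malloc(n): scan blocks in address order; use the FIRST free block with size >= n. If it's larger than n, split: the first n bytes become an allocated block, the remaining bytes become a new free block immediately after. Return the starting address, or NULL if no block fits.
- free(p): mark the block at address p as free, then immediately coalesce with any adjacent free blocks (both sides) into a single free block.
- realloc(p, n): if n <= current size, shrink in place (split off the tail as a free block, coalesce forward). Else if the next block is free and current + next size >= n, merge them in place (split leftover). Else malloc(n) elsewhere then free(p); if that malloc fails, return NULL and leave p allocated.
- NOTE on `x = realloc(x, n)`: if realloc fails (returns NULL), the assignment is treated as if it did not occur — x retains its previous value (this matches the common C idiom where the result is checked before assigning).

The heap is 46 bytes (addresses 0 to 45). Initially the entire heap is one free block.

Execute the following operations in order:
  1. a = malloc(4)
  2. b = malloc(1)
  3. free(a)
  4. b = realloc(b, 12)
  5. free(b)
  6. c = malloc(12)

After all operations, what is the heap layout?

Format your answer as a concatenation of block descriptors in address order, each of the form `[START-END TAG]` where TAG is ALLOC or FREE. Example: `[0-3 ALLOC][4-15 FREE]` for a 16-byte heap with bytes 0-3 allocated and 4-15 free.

Op 1: a = malloc(4) -> a = 0; heap: [0-3 ALLOC][4-45 FREE]
Op 2: b = malloc(1) -> b = 4; heap: [0-3 ALLOC][4-4 ALLOC][5-45 FREE]
Op 3: free(a) -> (freed a); heap: [0-3 FREE][4-4 ALLOC][5-45 FREE]
Op 4: b = realloc(b, 12) -> b = 4; heap: [0-3 FREE][4-15 ALLOC][16-45 FREE]
Op 5: free(b) -> (freed b); heap: [0-45 FREE]
Op 6: c = malloc(12) -> c = 0; heap: [0-11 ALLOC][12-45 FREE]

Answer: [0-11 ALLOC][12-45 FREE]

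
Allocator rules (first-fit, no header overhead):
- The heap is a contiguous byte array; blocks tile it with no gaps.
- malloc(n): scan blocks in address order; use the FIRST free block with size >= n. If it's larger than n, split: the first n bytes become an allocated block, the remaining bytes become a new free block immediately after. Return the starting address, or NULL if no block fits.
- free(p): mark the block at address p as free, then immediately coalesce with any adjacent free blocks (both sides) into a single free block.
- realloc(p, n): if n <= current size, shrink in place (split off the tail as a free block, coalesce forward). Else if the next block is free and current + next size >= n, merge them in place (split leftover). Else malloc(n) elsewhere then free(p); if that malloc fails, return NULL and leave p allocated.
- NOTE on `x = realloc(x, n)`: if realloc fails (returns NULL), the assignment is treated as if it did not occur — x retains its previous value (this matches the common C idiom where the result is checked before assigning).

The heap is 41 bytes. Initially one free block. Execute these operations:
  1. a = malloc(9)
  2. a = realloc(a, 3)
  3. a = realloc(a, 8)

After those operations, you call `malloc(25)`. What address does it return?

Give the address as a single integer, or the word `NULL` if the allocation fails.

Op 1: a = malloc(9) -> a = 0; heap: [0-8 ALLOC][9-40 FREE]
Op 2: a = realloc(a, 3) -> a = 0; heap: [0-2 ALLOC][3-40 FREE]
Op 3: a = realloc(a, 8) -> a = 0; heap: [0-7 ALLOC][8-40 FREE]
malloc(25): first-fit scan over [0-7 ALLOC][8-40 FREE] -> 8

Answer: 8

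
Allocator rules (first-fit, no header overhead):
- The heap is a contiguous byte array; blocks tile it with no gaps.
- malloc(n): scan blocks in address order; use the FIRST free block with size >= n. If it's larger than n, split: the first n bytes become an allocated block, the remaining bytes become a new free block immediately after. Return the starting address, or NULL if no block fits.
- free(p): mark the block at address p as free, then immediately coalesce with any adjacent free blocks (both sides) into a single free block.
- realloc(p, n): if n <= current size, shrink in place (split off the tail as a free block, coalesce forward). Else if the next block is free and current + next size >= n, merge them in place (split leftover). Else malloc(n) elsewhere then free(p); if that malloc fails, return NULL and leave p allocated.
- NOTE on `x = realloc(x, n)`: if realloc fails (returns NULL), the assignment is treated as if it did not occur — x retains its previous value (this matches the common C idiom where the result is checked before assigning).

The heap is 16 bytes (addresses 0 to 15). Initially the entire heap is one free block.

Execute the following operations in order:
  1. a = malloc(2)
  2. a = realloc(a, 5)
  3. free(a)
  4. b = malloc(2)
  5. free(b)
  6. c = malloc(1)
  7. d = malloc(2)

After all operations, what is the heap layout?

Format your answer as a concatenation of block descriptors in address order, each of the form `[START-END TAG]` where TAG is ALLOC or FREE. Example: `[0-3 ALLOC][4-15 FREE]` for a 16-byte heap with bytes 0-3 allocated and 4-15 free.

Op 1: a = malloc(2) -> a = 0; heap: [0-1 ALLOC][2-15 FREE]
Op 2: a = realloc(a, 5) -> a = 0; heap: [0-4 ALLOC][5-15 FREE]
Op 3: free(a) -> (freed a); heap: [0-15 FREE]
Op 4: b = malloc(2) -> b = 0; heap: [0-1 ALLOC][2-15 FREE]
Op 5: free(b) -> (freed b); heap: [0-15 FREE]
Op 6: c = malloc(1) -> c = 0; heap: [0-0 ALLOC][1-15 FREE]
Op 7: d = malloc(2) -> d = 1; heap: [0-0 ALLOC][1-2 ALLOC][3-15 FREE]

Answer: [0-0 ALLOC][1-2 ALLOC][3-15 FREE]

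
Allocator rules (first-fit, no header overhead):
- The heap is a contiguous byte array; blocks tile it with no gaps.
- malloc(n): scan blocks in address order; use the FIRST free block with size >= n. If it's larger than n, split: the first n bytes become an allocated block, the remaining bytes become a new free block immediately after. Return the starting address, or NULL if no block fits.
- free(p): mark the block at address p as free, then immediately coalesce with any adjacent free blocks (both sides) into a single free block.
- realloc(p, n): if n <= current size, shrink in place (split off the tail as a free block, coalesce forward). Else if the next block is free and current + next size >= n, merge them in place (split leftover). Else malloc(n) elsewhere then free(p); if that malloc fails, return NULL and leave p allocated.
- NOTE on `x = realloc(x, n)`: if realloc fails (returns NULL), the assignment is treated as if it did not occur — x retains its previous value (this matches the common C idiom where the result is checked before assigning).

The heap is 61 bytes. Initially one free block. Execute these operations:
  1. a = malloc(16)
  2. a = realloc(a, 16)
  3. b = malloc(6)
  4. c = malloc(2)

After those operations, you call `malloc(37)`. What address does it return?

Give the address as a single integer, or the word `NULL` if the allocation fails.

Answer: 24

Derivation:
Op 1: a = malloc(16) -> a = 0; heap: [0-15 ALLOC][16-60 FREE]
Op 2: a = realloc(a, 16) -> a = 0; heap: [0-15 ALLOC][16-60 FREE]
Op 3: b = malloc(6) -> b = 16; heap: [0-15 ALLOC][16-21 ALLOC][22-60 FREE]
Op 4: c = malloc(2) -> c = 22; heap: [0-15 ALLOC][16-21 ALLOC][22-23 ALLOC][24-60 FREE]
malloc(37): first-fit scan over [0-15 ALLOC][16-21 ALLOC][22-23 ALLOC][24-60 FREE] -> 24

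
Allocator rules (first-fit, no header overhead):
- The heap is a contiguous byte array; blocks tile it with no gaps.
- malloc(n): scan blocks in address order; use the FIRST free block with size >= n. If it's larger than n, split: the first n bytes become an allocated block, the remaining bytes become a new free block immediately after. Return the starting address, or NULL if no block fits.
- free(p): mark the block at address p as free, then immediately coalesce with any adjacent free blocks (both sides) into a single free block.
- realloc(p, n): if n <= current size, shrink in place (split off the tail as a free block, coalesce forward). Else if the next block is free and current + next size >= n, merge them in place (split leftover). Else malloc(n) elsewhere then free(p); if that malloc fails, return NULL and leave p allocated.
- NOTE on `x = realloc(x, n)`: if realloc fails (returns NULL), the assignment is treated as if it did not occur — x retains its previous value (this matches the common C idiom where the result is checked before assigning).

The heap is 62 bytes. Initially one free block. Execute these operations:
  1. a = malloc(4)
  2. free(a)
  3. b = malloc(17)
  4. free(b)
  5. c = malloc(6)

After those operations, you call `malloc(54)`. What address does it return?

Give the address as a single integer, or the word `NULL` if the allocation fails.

Op 1: a = malloc(4) -> a = 0; heap: [0-3 ALLOC][4-61 FREE]
Op 2: free(a) -> (freed a); heap: [0-61 FREE]
Op 3: b = malloc(17) -> b = 0; heap: [0-16 ALLOC][17-61 FREE]
Op 4: free(b) -> (freed b); heap: [0-61 FREE]
Op 5: c = malloc(6) -> c = 0; heap: [0-5 ALLOC][6-61 FREE]
malloc(54): first-fit scan over [0-5 ALLOC][6-61 FREE] -> 6

Answer: 6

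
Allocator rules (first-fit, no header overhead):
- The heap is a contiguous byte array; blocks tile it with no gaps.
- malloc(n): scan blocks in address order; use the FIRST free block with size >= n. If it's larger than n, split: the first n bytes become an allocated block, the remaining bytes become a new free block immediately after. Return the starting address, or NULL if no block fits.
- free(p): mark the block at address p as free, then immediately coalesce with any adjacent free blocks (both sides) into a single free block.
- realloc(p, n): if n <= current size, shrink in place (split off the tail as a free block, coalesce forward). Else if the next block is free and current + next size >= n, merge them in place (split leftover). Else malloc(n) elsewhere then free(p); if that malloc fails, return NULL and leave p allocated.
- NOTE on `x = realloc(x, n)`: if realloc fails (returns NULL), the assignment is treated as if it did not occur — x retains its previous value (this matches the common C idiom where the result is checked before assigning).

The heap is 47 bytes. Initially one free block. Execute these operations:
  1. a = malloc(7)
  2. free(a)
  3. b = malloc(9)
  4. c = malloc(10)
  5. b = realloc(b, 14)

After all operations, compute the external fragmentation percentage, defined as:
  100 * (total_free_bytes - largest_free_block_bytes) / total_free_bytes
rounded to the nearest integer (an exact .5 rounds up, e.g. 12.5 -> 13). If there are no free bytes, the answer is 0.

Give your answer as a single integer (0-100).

Op 1: a = malloc(7) -> a = 0; heap: [0-6 ALLOC][7-46 FREE]
Op 2: free(a) -> (freed a); heap: [0-46 FREE]
Op 3: b = malloc(9) -> b = 0; heap: [0-8 ALLOC][9-46 FREE]
Op 4: c = malloc(10) -> c = 9; heap: [0-8 ALLOC][9-18 ALLOC][19-46 FREE]
Op 5: b = realloc(b, 14) -> b = 19; heap: [0-8 FREE][9-18 ALLOC][19-32 ALLOC][33-46 FREE]
Free blocks: [9 14] total_free=23 largest=14 -> 100*(23-14)/23 = 900/23 ≈ 39.130 -> rounds to 39

Answer: 39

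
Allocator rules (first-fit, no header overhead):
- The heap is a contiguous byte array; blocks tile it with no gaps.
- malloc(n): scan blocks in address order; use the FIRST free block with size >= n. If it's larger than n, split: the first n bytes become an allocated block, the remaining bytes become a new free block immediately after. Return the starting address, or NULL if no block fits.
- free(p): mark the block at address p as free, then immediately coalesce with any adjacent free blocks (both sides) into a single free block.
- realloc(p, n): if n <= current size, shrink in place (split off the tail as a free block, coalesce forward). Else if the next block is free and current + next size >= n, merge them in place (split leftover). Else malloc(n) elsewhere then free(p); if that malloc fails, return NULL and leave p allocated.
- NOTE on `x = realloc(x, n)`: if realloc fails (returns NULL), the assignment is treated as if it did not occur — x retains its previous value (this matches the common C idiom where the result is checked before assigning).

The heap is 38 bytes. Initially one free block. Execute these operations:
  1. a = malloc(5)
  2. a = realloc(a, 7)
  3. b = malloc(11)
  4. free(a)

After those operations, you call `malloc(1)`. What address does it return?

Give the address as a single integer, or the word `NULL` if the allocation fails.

Op 1: a = malloc(5) -> a = 0; heap: [0-4 ALLOC][5-37 FREE]
Op 2: a = realloc(a, 7) -> a = 0; heap: [0-6 ALLOC][7-37 FREE]
Op 3: b = malloc(11) -> b = 7; heap: [0-6 ALLOC][7-17 ALLOC][18-37 FREE]
Op 4: free(a) -> (freed a); heap: [0-6 FREE][7-17 ALLOC][18-37 FREE]
malloc(1): first-fit scan over [0-6 FREE][7-17 ALLOC][18-37 FREE] -> 0

Answer: 0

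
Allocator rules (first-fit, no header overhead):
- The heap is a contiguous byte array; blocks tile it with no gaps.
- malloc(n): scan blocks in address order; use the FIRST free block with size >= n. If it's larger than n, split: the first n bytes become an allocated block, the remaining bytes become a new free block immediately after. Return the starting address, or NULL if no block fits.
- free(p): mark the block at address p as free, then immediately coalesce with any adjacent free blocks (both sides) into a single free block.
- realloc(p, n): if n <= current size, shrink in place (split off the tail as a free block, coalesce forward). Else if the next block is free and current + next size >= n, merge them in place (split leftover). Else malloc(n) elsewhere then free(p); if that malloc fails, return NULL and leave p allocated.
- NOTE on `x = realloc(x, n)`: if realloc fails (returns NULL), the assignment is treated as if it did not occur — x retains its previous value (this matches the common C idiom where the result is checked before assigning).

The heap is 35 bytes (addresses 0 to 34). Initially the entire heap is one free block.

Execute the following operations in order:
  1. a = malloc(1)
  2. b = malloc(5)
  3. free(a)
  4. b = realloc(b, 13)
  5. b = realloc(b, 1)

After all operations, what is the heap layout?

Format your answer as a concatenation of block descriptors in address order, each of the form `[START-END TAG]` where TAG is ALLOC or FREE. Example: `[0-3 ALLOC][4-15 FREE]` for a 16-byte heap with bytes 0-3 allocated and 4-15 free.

Op 1: a = malloc(1) -> a = 0; heap: [0-0 ALLOC][1-34 FREE]
Op 2: b = malloc(5) -> b = 1; heap: [0-0 ALLOC][1-5 ALLOC][6-34 FREE]
Op 3: free(a) -> (freed a); heap: [0-0 FREE][1-5 ALLOC][6-34 FREE]
Op 4: b = realloc(b, 13) -> b = 1; heap: [0-0 FREE][1-13 ALLOC][14-34 FREE]
Op 5: b = realloc(b, 1) -> b = 1; heap: [0-0 FREE][1-1 ALLOC][2-34 FREE]

Answer: [0-0 FREE][1-1 ALLOC][2-34 FREE]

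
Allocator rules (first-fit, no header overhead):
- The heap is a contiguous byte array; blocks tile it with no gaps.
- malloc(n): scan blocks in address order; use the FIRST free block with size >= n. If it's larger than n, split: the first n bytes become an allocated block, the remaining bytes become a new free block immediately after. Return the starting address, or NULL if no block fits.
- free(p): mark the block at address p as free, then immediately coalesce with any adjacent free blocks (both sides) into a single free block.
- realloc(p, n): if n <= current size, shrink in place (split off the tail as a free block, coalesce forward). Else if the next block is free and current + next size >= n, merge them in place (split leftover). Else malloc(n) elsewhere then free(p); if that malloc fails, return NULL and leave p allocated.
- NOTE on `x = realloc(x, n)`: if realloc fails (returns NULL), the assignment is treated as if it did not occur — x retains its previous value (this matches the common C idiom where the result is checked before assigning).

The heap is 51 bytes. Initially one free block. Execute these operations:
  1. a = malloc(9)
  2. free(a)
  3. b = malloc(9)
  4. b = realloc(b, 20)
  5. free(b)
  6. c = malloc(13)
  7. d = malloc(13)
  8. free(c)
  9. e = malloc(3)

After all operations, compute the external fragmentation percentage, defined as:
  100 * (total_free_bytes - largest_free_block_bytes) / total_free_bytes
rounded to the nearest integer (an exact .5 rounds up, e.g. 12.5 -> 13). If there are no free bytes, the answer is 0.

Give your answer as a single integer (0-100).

Answer: 29

Derivation:
Op 1: a = malloc(9) -> a = 0; heap: [0-8 ALLOC][9-50 FREE]
Op 2: free(a) -> (freed a); heap: [0-50 FREE]
Op 3: b = malloc(9) -> b = 0; heap: [0-8 ALLOC][9-50 FREE]
Op 4: b = realloc(b, 20) -> b = 0; heap: [0-19 ALLOC][20-50 FREE]
Op 5: free(b) -> (freed b); heap: [0-50 FREE]
Op 6: c = malloc(13) -> c = 0; heap: [0-12 ALLOC][13-50 FREE]
Op 7: d = malloc(13) -> d = 13; heap: [0-12 ALLOC][13-25 ALLOC][26-50 FREE]
Op 8: free(c) -> (freed c); heap: [0-12 FREE][13-25 ALLOC][26-50 FREE]
Op 9: e = malloc(3) -> e = 0; heap: [0-2 ALLOC][3-12 FREE][13-25 ALLOC][26-50 FREE]
Free blocks: [10 25] total_free=35 largest=25 -> 100*(35-25)/35 = 1000/35 ≈ 28.571 -> rounds to 29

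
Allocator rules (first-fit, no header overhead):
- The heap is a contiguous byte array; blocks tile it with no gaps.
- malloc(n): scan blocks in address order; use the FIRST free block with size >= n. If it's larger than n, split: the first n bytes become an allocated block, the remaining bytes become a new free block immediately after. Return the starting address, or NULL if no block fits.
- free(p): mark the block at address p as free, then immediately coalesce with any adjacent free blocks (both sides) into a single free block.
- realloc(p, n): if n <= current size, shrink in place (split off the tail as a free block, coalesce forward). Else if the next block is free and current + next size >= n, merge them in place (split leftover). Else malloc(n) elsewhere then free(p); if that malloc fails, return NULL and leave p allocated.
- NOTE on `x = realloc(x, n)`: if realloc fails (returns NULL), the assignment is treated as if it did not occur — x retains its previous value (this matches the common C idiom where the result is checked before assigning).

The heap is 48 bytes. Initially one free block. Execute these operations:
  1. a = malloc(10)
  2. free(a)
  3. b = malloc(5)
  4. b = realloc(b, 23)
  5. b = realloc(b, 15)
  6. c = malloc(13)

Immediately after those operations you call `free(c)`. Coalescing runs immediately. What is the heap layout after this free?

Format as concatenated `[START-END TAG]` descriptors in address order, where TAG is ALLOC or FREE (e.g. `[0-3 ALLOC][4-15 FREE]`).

Answer: [0-14 ALLOC][15-47 FREE]

Derivation:
Op 1: a = malloc(10) -> a = 0; heap: [0-9 ALLOC][10-47 FREE]
Op 2: free(a) -> (freed a); heap: [0-47 FREE]
Op 3: b = malloc(5) -> b = 0; heap: [0-4 ALLOC][5-47 FREE]
Op 4: b = realloc(b, 23) -> b = 0; heap: [0-22 ALLOC][23-47 FREE]
Op 5: b = realloc(b, 15) -> b = 0; heap: [0-14 ALLOC][15-47 FREE]
Op 6: c = malloc(13) -> c = 15; heap: [0-14 ALLOC][15-27 ALLOC][28-47 FREE]
free(c): c = 15 -> block [15-27 ALLOC]; mark free, coalesce with adjacent free neighbors -> [0-14 ALLOC][15-47 FREE]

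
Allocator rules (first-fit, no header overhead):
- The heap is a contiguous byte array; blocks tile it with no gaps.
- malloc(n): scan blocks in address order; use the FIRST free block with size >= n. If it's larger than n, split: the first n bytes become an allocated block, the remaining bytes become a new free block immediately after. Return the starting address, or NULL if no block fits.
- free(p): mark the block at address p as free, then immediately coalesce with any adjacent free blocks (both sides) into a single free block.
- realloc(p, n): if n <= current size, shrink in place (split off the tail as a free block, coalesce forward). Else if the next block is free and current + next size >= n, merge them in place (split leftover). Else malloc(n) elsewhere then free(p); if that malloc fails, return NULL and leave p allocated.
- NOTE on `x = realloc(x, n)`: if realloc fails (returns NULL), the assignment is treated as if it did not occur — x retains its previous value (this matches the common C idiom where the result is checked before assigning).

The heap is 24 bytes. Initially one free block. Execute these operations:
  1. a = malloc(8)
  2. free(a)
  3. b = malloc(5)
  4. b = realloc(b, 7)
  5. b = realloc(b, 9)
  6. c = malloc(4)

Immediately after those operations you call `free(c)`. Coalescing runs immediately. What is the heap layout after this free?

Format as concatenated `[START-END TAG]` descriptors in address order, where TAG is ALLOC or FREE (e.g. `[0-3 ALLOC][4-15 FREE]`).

Answer: [0-8 ALLOC][9-23 FREE]

Derivation:
Op 1: a = malloc(8) -> a = 0; heap: [0-7 ALLOC][8-23 FREE]
Op 2: free(a) -> (freed a); heap: [0-23 FREE]
Op 3: b = malloc(5) -> b = 0; heap: [0-4 ALLOC][5-23 FREE]
Op 4: b = realloc(b, 7) -> b = 0; heap: [0-6 ALLOC][7-23 FREE]
Op 5: b = realloc(b, 9) -> b = 0; heap: [0-8 ALLOC][9-23 FREE]
Op 6: c = malloc(4) -> c = 9; heap: [0-8 ALLOC][9-12 ALLOC][13-23 FREE]
free(c): c = 9 -> block [9-12 ALLOC]; mark free, coalesce with adjacent free neighbors -> [0-8 ALLOC][9-23 FREE]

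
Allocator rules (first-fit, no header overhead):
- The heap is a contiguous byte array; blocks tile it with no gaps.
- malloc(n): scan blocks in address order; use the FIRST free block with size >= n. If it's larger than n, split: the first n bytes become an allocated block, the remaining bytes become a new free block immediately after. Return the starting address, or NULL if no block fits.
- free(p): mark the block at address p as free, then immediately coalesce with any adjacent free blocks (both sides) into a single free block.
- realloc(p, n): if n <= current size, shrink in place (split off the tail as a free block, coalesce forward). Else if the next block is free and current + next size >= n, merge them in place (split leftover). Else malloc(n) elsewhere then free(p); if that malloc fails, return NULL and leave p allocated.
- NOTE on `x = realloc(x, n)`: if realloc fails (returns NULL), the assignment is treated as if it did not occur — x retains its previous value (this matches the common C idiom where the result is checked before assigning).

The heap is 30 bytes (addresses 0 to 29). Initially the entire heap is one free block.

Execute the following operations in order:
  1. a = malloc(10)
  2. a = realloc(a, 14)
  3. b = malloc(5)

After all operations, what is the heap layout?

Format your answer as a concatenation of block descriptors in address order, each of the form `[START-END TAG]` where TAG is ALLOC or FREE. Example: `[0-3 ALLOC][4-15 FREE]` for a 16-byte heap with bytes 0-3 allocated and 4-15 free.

Op 1: a = malloc(10) -> a = 0; heap: [0-9 ALLOC][10-29 FREE]
Op 2: a = realloc(a, 14) -> a = 0; heap: [0-13 ALLOC][14-29 FREE]
Op 3: b = malloc(5) -> b = 14; heap: [0-13 ALLOC][14-18 ALLOC][19-29 FREE]

Answer: [0-13 ALLOC][14-18 ALLOC][19-29 FREE]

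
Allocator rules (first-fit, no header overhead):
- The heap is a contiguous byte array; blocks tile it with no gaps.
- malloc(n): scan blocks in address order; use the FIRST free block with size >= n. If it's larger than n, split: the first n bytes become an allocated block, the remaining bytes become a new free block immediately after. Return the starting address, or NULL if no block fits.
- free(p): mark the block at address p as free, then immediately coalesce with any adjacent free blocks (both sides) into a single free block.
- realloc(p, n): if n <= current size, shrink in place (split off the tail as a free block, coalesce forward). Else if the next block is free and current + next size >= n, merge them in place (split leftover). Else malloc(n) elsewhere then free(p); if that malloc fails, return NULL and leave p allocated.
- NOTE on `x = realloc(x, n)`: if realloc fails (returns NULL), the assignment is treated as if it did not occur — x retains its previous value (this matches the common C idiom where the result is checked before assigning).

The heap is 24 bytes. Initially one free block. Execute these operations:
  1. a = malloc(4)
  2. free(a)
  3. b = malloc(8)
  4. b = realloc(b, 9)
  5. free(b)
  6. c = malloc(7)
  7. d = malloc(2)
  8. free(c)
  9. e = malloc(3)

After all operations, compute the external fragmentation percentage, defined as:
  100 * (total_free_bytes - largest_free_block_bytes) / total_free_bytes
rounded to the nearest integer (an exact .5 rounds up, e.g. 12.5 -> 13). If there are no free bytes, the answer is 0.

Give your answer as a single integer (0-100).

Answer: 21

Derivation:
Op 1: a = malloc(4) -> a = 0; heap: [0-3 ALLOC][4-23 FREE]
Op 2: free(a) -> (freed a); heap: [0-23 FREE]
Op 3: b = malloc(8) -> b = 0; heap: [0-7 ALLOC][8-23 FREE]
Op 4: b = realloc(b, 9) -> b = 0; heap: [0-8 ALLOC][9-23 FREE]
Op 5: free(b) -> (freed b); heap: [0-23 FREE]
Op 6: c = malloc(7) -> c = 0; heap: [0-6 ALLOC][7-23 FREE]
Op 7: d = malloc(2) -> d = 7; heap: [0-6 ALLOC][7-8 ALLOC][9-23 FREE]
Op 8: free(c) -> (freed c); heap: [0-6 FREE][7-8 ALLOC][9-23 FREE]
Op 9: e = malloc(3) -> e = 0; heap: [0-2 ALLOC][3-6 FREE][7-8 ALLOC][9-23 FREE]
Free blocks: [4 15] total_free=19 largest=15 -> 100*(19-15)/19 = 400/19 ≈ 21.053 -> rounds to 21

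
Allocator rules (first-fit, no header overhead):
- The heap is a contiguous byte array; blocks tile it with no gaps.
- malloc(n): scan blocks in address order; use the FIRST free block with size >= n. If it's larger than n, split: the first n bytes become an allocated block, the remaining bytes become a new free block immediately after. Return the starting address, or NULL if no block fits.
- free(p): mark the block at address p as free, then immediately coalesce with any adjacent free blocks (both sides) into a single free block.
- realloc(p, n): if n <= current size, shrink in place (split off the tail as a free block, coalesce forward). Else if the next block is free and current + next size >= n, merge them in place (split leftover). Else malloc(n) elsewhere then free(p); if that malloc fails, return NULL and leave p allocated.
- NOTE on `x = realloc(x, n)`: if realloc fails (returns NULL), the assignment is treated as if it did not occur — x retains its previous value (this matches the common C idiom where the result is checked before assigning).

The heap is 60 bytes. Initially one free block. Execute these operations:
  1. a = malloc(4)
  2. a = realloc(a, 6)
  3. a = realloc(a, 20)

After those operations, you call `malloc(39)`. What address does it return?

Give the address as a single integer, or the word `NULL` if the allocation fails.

Op 1: a = malloc(4) -> a = 0; heap: [0-3 ALLOC][4-59 FREE]
Op 2: a = realloc(a, 6) -> a = 0; heap: [0-5 ALLOC][6-59 FREE]
Op 3: a = realloc(a, 20) -> a = 0; heap: [0-19 ALLOC][20-59 FREE]
malloc(39): first-fit scan over [0-19 ALLOC][20-59 FREE] -> 20

Answer: 20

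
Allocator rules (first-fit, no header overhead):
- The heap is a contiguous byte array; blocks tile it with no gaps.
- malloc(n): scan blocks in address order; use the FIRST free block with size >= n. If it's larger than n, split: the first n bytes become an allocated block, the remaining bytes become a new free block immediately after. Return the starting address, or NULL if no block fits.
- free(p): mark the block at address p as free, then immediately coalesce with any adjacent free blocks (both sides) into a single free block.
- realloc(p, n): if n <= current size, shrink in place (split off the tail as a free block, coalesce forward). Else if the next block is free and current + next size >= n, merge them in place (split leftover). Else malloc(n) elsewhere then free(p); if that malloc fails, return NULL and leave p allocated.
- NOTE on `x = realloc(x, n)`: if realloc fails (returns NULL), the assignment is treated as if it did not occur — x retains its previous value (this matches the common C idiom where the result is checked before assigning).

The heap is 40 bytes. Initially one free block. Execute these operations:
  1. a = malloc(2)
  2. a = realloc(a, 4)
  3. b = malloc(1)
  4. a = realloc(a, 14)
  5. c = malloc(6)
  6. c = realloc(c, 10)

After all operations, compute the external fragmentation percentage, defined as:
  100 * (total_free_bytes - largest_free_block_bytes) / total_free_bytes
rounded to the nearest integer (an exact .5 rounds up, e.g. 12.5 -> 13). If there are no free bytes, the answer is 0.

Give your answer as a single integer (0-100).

Answer: 27

Derivation:
Op 1: a = malloc(2) -> a = 0; heap: [0-1 ALLOC][2-39 FREE]
Op 2: a = realloc(a, 4) -> a = 0; heap: [0-3 ALLOC][4-39 FREE]
Op 3: b = malloc(1) -> b = 4; heap: [0-3 ALLOC][4-4 ALLOC][5-39 FREE]
Op 4: a = realloc(a, 14) -> a = 5; heap: [0-3 FREE][4-4 ALLOC][5-18 ALLOC][19-39 FREE]
Op 5: c = malloc(6) -> c = 19; heap: [0-3 FREE][4-4 ALLOC][5-18 ALLOC][19-24 ALLOC][25-39 FREE]
Op 6: c = realloc(c, 10) -> c = 19; heap: [0-3 FREE][4-4 ALLOC][5-18 ALLOC][19-28 ALLOC][29-39 FREE]
Free blocks: [4 11] total_free=15 largest=11 -> 100*(15-11)/15 = 400/15 ≈ 26.667 -> rounds to 27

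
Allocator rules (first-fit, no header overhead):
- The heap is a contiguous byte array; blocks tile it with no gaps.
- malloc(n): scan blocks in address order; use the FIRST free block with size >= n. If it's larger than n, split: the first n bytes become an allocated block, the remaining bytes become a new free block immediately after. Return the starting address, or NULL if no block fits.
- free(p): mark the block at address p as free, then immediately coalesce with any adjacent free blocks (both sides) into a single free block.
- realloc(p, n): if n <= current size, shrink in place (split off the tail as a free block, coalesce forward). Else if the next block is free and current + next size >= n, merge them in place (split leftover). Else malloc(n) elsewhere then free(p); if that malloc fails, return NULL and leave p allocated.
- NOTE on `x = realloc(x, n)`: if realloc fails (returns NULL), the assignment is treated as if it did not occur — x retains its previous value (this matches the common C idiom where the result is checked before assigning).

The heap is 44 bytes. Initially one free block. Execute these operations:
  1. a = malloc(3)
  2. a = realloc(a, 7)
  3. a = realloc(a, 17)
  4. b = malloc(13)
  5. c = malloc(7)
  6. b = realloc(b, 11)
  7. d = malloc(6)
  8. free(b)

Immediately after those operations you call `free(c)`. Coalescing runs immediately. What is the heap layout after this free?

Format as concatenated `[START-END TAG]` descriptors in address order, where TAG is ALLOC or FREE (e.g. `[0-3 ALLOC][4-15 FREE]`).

Op 1: a = malloc(3) -> a = 0; heap: [0-2 ALLOC][3-43 FREE]
Op 2: a = realloc(a, 7) -> a = 0; heap: [0-6 ALLOC][7-43 FREE]
Op 3: a = realloc(a, 17) -> a = 0; heap: [0-16 ALLOC][17-43 FREE]
Op 4: b = malloc(13) -> b = 17; heap: [0-16 ALLOC][17-29 ALLOC][30-43 FREE]
Op 5: c = malloc(7) -> c = 30; heap: [0-16 ALLOC][17-29 ALLOC][30-36 ALLOC][37-43 FREE]
Op 6: b = realloc(b, 11) -> b = 17; heap: [0-16 ALLOC][17-27 ALLOC][28-29 FREE][30-36 ALLOC][37-43 FREE]
Op 7: d = malloc(6) -> d = 37; heap: [0-16 ALLOC][17-27 ALLOC][28-29 FREE][30-36 ALLOC][37-42 ALLOC][43-43 FREE]
Op 8: free(b) -> (freed b); heap: [0-16 ALLOC][17-29 FREE][30-36 ALLOC][37-42 ALLOC][43-43 FREE]
free(c): c = 30 -> block [30-36 ALLOC]; mark free, coalesce with adjacent free neighbors -> [0-16 ALLOC][17-36 FREE][37-42 ALLOC][43-43 FREE]

Answer: [0-16 ALLOC][17-36 FREE][37-42 ALLOC][43-43 FREE]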